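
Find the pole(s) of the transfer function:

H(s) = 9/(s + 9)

Pole is where denominator = 0: s + 9 = 0, so s = -9.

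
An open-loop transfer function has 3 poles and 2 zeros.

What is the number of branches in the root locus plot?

Root locus has n branches where n = number of poles = 3.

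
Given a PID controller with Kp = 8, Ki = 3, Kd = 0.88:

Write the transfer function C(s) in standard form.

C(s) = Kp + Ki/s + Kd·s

Substituting values: C(s) = 8 + 3/s + 0.88s = (0.88s² + 8s + 3)/s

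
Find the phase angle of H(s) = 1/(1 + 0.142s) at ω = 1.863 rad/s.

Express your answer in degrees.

Phase = -arctan(ωτ) = -arctan(1.863 × 0.142) = -14.8°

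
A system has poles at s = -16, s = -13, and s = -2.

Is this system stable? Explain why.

All poles are in the left half-plane. System is stable.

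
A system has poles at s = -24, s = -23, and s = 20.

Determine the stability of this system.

Pole(s) at s = 20 are not in the left half-plane. System is unstable.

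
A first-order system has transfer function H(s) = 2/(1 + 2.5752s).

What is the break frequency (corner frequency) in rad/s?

Corner frequency = 1/τ = 1/2.5752 = 0.388 rad/s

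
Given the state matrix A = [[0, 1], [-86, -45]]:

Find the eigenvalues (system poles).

det(A - λI) = λ² - (-45)λ + 86 = (λ - (-43))(λ - (-2)). Eigenvalues: -43, -2.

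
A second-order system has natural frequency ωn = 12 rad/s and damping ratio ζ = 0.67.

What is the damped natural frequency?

ωd = ωn√(1 - ζ²) = 12√(1 - 0.67²) = 8.91 rad/s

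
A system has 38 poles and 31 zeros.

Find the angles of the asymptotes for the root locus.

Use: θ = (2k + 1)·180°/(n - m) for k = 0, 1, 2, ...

n - m = 38 - 31 = 7. Angles: θk = (2k + 1)·180°/7 = 25.71°, 77.14°, 128.57°, 180°, 231.43°, 282.86°, 334.29°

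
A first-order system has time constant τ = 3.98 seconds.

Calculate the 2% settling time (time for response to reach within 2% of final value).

For first-order system, 2% settling time ≈ 4τ = 4 × 3.98 = 15.92 s.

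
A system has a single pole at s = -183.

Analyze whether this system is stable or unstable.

Pole at s = -183 is in the left half-plane. Stable.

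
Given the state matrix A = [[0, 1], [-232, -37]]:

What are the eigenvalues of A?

det(A - λI) = λ² - (-37)λ + 232 = (λ - (-29))(λ - (-8)). Eigenvalues: -29, -8.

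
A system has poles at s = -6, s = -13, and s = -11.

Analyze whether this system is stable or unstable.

All poles are in the left half-plane. System is stable.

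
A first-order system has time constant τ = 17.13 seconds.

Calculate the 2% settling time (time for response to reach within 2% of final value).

For first-order system, 2% settling time ≈ 4τ = 4 × 17.13 = 68.52 s.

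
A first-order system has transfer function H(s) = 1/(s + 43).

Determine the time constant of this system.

For H(s) = 1/(s + 1/τ), the pole is at -1/τ = -43, so τ = 1/43 = 0.0233 s.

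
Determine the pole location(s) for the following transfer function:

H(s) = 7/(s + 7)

Pole is where denominator = 0: s + 7 = 0, so s = -7.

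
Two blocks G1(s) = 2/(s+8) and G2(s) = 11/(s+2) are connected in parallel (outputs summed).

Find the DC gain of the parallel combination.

Parallel: G_eq = G1 + G2. DC gain = G1(0) + G2(0) = 2/8 + 11/2 = 0.25 + 5.5 = 5.75.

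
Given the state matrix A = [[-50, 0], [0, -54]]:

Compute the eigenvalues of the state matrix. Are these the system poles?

For diagonal matrix, eigenvalues are diagonal entries: λ₁ = -50, λ₂ = -54. Eigenvalues of A = system poles.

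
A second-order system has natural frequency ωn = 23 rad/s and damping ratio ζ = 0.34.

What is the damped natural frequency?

ωd = ωn√(1 - ζ²) = 23√(1 - 0.34²) = 21.63 rad/s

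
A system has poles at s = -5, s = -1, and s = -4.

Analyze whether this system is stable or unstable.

All poles are in the left half-plane. System is stable.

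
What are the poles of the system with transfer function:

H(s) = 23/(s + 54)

Pole is where denominator = 0: s + 54 = 0, so s = -54.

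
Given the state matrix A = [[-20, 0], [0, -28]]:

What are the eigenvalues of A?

For diagonal matrix, eigenvalues are diagonal entries: λ₁ = -20, λ₂ = -28.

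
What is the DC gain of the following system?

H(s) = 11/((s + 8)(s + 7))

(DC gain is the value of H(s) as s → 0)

DC gain = H(0) = 11/(8 × 7) = 11/56 = 0.1964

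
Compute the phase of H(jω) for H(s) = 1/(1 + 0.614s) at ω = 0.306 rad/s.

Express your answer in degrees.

Phase = -arctan(ωτ) = -arctan(0.306 × 0.614) = -10.6°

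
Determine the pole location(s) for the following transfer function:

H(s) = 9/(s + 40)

Pole is where denominator = 0: s + 40 = 0, so s = -40.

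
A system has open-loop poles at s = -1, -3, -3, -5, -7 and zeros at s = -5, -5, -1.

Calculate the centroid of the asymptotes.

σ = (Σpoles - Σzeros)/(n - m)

σ = (Σpoles - Σzeros)/(n - m) = (-19 - (-11))/(5 - 3) = -8/2 = -4.0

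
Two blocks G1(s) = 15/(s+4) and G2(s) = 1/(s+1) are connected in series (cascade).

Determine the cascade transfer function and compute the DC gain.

Series: multiply transfer functions. G_eq = 15/(s+4) × 1/(s+1) = 15/((s+4)(s+1)). DC gain = 15/(4×1) = 3.75.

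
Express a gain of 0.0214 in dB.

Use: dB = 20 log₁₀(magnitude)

dB = 20 log₁₀(0.0214) = -33.4 dB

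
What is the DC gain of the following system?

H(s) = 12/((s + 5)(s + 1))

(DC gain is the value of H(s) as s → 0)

DC gain = H(0) = 12/(5 × 1) = 12/5 = 2.4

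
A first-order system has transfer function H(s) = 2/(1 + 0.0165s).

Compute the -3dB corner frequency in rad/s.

Corner frequency = 1/τ = 1/0.0165 = 60.606 rad/s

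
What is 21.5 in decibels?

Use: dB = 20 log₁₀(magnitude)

dB = 20 log₁₀(21.5) = 26.6 dB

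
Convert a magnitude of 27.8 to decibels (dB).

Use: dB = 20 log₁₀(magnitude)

dB = 20 log₁₀(27.8) = 28.9 dB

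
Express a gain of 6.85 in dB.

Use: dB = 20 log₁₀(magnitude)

dB = 20 log₁₀(6.85) = 16.7 dB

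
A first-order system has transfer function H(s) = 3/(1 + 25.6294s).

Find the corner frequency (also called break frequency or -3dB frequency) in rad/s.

Corner frequency = 1/τ = 1/25.6294 = 0.039 rad/s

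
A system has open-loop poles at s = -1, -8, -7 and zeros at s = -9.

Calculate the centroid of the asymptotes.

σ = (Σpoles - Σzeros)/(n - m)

σ = (Σpoles - Σzeros)/(n - m) = (-16 - (-9))/(3 - 1) = -7/2 = -3.5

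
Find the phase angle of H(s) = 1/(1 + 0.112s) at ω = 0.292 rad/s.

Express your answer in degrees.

Phase = -arctan(ωτ) = -arctan(0.292 × 0.112) = -1.9°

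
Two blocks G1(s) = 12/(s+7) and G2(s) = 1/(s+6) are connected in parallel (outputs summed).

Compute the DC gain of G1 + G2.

Parallel: G_eq = G1 + G2. DC gain = G1(0) + G2(0) = 12/7 + 1/6 = 1.7143 + 0.1667 = 1.8810.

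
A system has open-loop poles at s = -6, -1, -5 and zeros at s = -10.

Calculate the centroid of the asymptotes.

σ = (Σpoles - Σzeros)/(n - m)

σ = (Σpoles - Σzeros)/(n - m) = (-12 - (-10))/(3 - 1) = -2/2 = -1.0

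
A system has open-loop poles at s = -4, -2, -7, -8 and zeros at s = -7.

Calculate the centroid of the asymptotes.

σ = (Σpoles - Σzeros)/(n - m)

σ = (Σpoles - Σzeros)/(n - m) = (-21 - (-7))/(4 - 1) = -14/3 = -4.67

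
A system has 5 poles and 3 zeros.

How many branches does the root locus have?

Root locus has n branches where n = number of poles = 5.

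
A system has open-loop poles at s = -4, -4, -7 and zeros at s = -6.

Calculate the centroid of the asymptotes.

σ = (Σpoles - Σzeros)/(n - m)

σ = (Σpoles - Σzeros)/(n - m) = (-15 - (-6))/(3 - 1) = -9/2 = -4.5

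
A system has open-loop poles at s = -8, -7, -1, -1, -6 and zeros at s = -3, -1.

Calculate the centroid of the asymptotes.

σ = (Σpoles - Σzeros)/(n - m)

σ = (Σpoles - Σzeros)/(n - m) = (-23 - (-4))/(5 - 2) = -19/3 = -6.33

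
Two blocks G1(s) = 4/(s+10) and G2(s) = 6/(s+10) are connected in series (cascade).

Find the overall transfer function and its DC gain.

Series: multiply transfer functions. G_eq = 4/(s+10) × 6/(s+10) = 24/((s+10)(s+10)). DC gain = 24/(10×10) = 0.24.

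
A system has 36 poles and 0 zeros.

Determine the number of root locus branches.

Root locus has n branches where n = number of poles = 36.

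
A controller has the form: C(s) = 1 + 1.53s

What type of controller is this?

This is a Proportional-Derivative (PD) controller.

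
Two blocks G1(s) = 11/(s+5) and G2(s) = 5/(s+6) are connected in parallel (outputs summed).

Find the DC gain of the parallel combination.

Parallel: G_eq = G1 + G2. DC gain = G1(0) + G2(0) = 11/5 + 5/6 = 2.2 + 0.8333 = 3.0333.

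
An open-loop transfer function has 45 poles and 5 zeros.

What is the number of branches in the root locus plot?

Root locus has n branches where n = number of poles = 45.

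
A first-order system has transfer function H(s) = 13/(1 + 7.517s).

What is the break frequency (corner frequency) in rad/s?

Corner frequency = 1/τ = 1/7.517 = 0.133 rad/s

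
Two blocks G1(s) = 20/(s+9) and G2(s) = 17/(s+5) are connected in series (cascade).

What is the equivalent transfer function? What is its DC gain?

Series: multiply transfer functions. G_eq = 20/(s+9) × 17/(s+5) = 340/((s+9)(s+5)). DC gain = 340/(9×5) = 7.5556.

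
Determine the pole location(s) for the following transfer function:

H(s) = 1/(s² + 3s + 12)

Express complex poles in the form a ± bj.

Discriminant = 3² - 4×1×12 = 9 - 48 = -39 < 0, so the poles are a complex conjugate pair s = (-3 ± j√39)/(2×1). Real part = -3/(2×1) = -3/2 = -1.5; imaginary part = ±√39/(2×1) ≈ 3.1225. Poles: s = -1.5 ± 3.1225j.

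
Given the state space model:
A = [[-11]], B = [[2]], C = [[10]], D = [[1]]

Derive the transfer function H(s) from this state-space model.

(sI - A)⁻¹ = 1/(s + 11). H(s) = 10×2/(s + 11) + 1 = (s + 31)/(s + 11).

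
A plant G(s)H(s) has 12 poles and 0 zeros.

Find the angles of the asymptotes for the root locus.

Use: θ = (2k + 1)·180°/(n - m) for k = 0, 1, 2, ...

n - m = 12 - 0 = 12. Angles: θk = (2k + 1)·180°/12 = 15°, 45°, 75°, 105°, 135°, 165°, 195°, 225°, 255°, 285°, 315°, 345°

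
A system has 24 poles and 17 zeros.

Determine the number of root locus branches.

Root locus has n branches where n = number of poles = 24.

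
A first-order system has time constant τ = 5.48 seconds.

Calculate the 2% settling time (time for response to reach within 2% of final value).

For first-order system, 2% settling time ≈ 4τ = 4 × 5.48 = 21.92 s.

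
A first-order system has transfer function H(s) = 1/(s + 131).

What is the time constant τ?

For H(s) = 1/(s + 1/τ), the pole is at -1/τ = -131, so τ = 1/131 = 0.0076 s.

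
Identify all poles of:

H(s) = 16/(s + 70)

Pole is where denominator = 0: s + 70 = 0, so s = -70.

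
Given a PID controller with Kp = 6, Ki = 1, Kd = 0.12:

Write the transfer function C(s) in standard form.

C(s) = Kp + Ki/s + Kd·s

Substituting values: C(s) = 6 + 1/s + 0.12s = (0.12s² + 6s + 1)/s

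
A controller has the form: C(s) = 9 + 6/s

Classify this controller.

This is a Proportional-Integral (PI) controller.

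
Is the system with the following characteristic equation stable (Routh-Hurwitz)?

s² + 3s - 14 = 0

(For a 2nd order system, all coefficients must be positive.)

Coefficients: 1, 3, -14. c=-14 not positive, so system is unstable.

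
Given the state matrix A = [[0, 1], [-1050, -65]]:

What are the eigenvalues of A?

det(A - λI) = λ² - (-65)λ + 1050 = (λ - (-30))(λ - (-35)). Eigenvalues: -30, -35.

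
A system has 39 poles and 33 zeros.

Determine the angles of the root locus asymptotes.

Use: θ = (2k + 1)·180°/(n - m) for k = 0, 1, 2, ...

n - m = 39 - 33 = 6. Angles: θk = (2k + 1)·180°/6 = 30°, 90°, 150°, 210°, 270°, 330°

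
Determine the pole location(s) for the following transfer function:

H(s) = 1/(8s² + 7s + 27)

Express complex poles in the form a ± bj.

Discriminant = 7² - 4×8×27 = 49 - 864 = -815 < 0, so the poles are a complex conjugate pair s = (-7 ± j√815)/(2×8). Real part = -7/(2×8) = -7/16 = -0.4375; imaginary part = ±√815/(2×8) ≈ 1.7843. Poles: s = -0.4375 ± 1.7843j.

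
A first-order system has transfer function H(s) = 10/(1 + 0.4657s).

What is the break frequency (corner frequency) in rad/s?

Corner frequency = 1/τ = 1/0.4657 = 2.147 rad/s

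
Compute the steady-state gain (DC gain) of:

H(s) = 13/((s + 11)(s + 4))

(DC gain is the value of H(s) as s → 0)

DC gain = H(0) = 13/(11 × 4) = 13/44 = 0.2955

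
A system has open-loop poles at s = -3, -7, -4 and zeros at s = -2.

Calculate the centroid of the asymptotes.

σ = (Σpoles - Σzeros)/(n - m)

σ = (Σpoles - Σzeros)/(n - m) = (-14 - (-2))/(3 - 1) = -12/2 = -6.0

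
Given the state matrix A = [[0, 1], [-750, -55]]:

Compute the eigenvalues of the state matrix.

det(A - λI) = λ² - (-55)λ + 750 = (λ - (-25))(λ - (-30)). Eigenvalues: -25, -30.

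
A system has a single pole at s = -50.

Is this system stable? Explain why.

Pole at s = -50 is in the left half-plane. Stable.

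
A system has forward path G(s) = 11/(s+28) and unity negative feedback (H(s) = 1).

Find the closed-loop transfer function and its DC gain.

T(s) = G/(1+GH) = [11/(s+28)] / [1 + 11/(s+28)] = 11/(s+28+11) = 11/(s+39). DC gain = 11/39 = 0.2821.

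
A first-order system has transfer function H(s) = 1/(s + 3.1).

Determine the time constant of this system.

For H(s) = 1/(s + 1/τ), the pole is at -1/τ = -3.1, so τ = 1/3.1 = 0.3226 s.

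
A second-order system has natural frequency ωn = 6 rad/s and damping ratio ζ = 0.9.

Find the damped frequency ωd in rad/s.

ωd = ωn√(1 - ζ²) = 6√(1 - 0.9²) = 2.62 rad/s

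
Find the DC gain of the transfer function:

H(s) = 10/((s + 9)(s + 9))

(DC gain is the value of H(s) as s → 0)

DC gain = H(0) = 10/(9 × 9) = 10/81 = 0.1235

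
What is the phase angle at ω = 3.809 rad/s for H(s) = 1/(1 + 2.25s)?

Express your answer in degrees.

Phase = -arctan(ωτ) = -arctan(3.809 × 2.25) = -83.3°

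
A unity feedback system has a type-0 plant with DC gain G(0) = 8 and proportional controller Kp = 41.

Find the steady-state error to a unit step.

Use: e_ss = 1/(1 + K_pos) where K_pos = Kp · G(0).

K_pos = Kp · G(0) = 41 × 8 = 328. e_ss = 1/(1 + 328) = 0.0030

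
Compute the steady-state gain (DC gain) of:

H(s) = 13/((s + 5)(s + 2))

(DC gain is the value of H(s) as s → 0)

DC gain = H(0) = 13/(5 × 2) = 13/10 = 1.3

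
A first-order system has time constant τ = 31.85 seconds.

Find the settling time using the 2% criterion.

For first-order system, 2% settling time ≈ 4τ = 4 × 31.85 = 127.4 s.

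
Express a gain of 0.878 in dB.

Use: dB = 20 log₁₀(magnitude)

dB = 20 log₁₀(0.878) = -1.1 dB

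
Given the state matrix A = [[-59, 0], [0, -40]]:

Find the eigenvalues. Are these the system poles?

For diagonal matrix, eigenvalues are diagonal entries: λ₁ = -59, λ₂ = -40. Eigenvalues of A = system poles.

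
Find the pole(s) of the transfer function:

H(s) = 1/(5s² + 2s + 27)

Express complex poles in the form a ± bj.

Discriminant = 2² - 4×5×27 = 4 - 540 = -536 < 0, so the poles are a complex conjugate pair s = (-2 ± j√536)/(2×5). Real part = -2/(2×5) = -2/10 = -0.2; imaginary part = ±√536/(2×5) ≈ 2.3152. Poles: s = -0.2 ± 2.3152j.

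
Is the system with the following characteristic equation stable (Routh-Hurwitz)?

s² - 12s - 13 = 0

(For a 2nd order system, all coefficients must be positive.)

Coefficients: 1, -12, -13. b=-12, c=-13 not positive, so system is unstable.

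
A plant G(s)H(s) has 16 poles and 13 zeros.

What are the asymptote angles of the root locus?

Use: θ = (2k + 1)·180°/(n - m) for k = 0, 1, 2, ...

n - m = 16 - 13 = 3. Angles: θk = (2k + 1)·180°/3 = 60°, 180°, 300°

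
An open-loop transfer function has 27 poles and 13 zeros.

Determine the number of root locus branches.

Root locus has n branches where n = number of poles = 27.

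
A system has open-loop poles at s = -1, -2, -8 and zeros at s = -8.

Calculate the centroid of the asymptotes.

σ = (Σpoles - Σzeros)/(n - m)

σ = (Σpoles - Σzeros)/(n - m) = (-11 - (-8))/(3 - 1) = -3/2 = -1.5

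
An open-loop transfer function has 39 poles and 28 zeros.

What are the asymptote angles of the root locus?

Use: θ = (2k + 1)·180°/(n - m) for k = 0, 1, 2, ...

n - m = 39 - 28 = 11. Angles: θk = (2k + 1)·180°/11 = 16.36°, 49.09°, 81.82°, 114.55°, 147.27°, 180°, 212.73°, 245.45°, 278.18°, 310.91°, 343.64°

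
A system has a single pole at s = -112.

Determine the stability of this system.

Pole at s = -112 is in the left half-plane. Stable.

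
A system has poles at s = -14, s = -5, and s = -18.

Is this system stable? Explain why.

All poles are in the left half-plane. System is stable.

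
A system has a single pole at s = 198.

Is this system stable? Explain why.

Pole at s = 198 is in the right half-plane. Unstable.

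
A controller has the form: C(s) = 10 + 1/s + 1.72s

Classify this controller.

This is a Proportional-Integral-Derivative (PID) controller.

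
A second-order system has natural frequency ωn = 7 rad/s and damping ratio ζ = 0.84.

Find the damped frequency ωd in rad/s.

ωd = ωn√(1 - ζ²) = 7√(1 - 0.84²) = 3.8 rad/s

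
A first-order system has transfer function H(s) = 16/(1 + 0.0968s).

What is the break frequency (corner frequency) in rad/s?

Corner frequency = 1/τ = 1/0.0968 = 10.331 rad/s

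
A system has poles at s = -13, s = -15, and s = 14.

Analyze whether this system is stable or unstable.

Pole(s) at s = 14 are not in the left half-plane. System is unstable.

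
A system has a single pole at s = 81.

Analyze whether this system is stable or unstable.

Pole at s = 81 is in the right half-plane. Unstable.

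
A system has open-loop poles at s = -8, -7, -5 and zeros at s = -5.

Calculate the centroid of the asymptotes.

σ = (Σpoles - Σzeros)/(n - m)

σ = (Σpoles - Σzeros)/(n - m) = (-20 - (-5))/(3 - 1) = -15/2 = -7.5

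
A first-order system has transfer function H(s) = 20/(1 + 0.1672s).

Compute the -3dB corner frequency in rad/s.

Corner frequency = 1/τ = 1/0.1672 = 5.981 rad/s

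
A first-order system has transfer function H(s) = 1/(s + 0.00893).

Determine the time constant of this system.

For H(s) = 1/(s + 1/τ), the pole is at -1/τ = -0.00893, so τ = 1/0.00893 = 112 s.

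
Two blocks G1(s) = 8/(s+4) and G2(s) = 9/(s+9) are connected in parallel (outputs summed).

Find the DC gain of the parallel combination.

Parallel: G_eq = G1 + G2. DC gain = G1(0) + G2(0) = 8/4 + 9/9 = 2 + 1 = 3.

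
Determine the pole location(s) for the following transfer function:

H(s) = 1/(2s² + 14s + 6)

Discriminant = 14² - 4×2×6 = 196 - 48 = 148 > 0, so two distinct real poles. Using quadratic formula: s = (-14 ± √148)/(2×2) = (-14 ± √148)/4, with √148 ≈ 12.1655. s₁ ≈ -0.4586, s₂ ≈ -6.5414. Poles: s₁ = -0.4586, s₂ = -6.5414.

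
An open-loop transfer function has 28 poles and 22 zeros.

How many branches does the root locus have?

Root locus has n branches where n = number of poles = 28.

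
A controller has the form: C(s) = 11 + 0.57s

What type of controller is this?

This is a Proportional-Derivative (PD) controller.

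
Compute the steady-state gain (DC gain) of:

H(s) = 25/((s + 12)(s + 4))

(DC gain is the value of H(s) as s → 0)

DC gain = H(0) = 25/(12 × 4) = 25/48 = 0.5208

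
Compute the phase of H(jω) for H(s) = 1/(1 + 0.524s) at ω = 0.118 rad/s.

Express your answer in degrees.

Phase = -arctan(ωτ) = -arctan(0.118 × 0.524) = -3.5°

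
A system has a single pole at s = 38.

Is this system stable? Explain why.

Pole at s = 38 is in the right half-plane. Unstable.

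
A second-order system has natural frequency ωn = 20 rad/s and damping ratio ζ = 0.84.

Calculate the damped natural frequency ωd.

ωd = ωn√(1 - ζ²) = 20√(1 - 0.84²) = 10.85 rad/s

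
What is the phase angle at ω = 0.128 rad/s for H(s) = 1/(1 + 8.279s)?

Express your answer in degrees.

Phase = -arctan(ωτ) = -arctan(0.128 × 8.279) = -46.7°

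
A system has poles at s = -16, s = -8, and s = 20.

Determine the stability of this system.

Pole(s) at s = 20 are not in the left half-plane. System is unstable.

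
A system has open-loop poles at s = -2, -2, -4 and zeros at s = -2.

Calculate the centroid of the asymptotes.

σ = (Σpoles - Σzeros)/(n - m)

σ = (Σpoles - Σzeros)/(n - m) = (-8 - (-2))/(3 - 1) = -6/2 = -3.0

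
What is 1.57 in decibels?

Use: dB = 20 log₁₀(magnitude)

dB = 20 log₁₀(1.57) = 3.9 dB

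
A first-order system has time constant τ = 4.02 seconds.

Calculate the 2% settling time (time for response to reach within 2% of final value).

For first-order system, 2% settling time ≈ 4τ = 4 × 4.02 = 16.08 s.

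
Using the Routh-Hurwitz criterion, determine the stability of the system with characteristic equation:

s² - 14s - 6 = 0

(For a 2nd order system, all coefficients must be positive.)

Coefficients: 1, -14, -6. b=-14, c=-6 not positive, so system is unstable.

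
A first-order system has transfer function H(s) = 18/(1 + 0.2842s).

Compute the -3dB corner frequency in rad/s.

Corner frequency = 1/τ = 1/0.2842 = 3.519 rad/s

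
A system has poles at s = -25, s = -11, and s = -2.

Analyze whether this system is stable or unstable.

All poles are in the left half-plane. System is stable.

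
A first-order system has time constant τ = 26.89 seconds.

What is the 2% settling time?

For first-order system, 2% settling time ≈ 4τ = 4 × 26.89 = 107.56 s.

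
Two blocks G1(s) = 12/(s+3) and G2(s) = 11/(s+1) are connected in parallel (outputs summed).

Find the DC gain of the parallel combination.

Parallel: G_eq = G1 + G2. DC gain = G1(0) + G2(0) = 12/3 + 11/1 = 4 + 11 = 15.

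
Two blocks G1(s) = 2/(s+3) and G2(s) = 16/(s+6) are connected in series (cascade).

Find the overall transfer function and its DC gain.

Series: multiply transfer functions. G_eq = 2/(s+3) × 16/(s+6) = 32/((s+3)(s+6)). DC gain = 32/(3×6) = 1.7778.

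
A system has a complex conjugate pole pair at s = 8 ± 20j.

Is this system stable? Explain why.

Real part of poles is 8 (> 0, right half-plane). Unstable.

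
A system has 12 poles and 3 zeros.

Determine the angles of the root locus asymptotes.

n - m = 12 - 3 = 9. Angles: θk = (2k + 1)·180°/9 = 20°, 60°, 100°, 140°, 180°, 220°, 260°, 300°, 340°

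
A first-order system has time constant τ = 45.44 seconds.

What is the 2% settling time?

For first-order system, 2% settling time ≈ 4τ = 4 × 45.44 = 181.76 s.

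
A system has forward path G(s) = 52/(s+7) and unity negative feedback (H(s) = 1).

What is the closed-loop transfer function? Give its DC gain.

T(s) = G/(1+GH) = [52/(s+7)] / [1 + 52/(s+7)] = 52/(s+7+52) = 52/(s+59). DC gain = 52/59 = 0.8814.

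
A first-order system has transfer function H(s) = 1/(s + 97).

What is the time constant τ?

For H(s) = 1/(s + 1/τ), the pole is at -1/τ = -97, so τ = 1/97 = 0.0103 s.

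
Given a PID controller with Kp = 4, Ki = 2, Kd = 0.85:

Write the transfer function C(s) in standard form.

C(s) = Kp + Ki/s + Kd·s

Substituting values: C(s) = 4 + 2/s + 0.85s = (0.85s² + 4s + 2)/s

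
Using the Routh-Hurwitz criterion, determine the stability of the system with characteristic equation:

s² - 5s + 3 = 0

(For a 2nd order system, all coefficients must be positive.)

Coefficients: 1, -5, 3. b=-5 not positive, so system is unstable.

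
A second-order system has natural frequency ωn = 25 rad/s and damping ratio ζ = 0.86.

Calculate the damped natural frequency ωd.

ωd = ωn√(1 - ζ²) = 25√(1 - 0.86²) = 12.76 rad/s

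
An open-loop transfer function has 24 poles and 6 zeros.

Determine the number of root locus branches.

Root locus has n branches where n = number of poles = 24.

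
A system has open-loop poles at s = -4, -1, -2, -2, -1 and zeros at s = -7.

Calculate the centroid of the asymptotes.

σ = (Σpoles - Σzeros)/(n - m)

σ = (Σpoles - Σzeros)/(n - m) = (-10 - (-7))/(5 - 1) = -3/4 = -0.75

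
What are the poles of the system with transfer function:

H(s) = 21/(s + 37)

Pole is where denominator = 0: s + 37 = 0, so s = -37.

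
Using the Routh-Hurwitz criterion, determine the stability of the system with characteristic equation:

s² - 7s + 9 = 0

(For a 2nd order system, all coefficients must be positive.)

Coefficients: 1, -7, 9. b=-7 not positive, so system is unstable.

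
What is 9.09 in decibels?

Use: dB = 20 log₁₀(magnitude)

dB = 20 log₁₀(9.09) = 19.2 dB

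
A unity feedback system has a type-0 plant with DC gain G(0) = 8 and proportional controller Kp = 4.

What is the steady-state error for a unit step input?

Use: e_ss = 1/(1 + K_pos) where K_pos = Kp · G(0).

K_pos = Kp · G(0) = 4 × 8 = 32. e_ss = 1/(1 + 32) = 0.0303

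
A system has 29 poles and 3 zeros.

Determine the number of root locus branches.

Root locus has n branches where n = number of poles = 29.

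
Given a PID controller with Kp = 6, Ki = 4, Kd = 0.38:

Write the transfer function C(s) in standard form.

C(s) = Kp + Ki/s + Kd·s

Substituting values: C(s) = 6 + 4/s + 0.38s = (0.38s² + 6s + 4)/s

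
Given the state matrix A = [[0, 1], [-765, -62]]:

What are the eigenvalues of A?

det(A - λI) = λ² - (-62)λ + 765 = (λ - (-17))(λ - (-45)). Eigenvalues: -17, -45.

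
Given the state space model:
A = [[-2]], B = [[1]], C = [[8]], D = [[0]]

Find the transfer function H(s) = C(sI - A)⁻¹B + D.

(sI - A)⁻¹ = 1/(s + 2). H(s) = 8 × 1/(s + 2) + 0 = 8/(s + 2).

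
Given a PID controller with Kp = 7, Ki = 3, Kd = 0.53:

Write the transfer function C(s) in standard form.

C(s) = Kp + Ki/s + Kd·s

Substituting values: C(s) = 7 + 3/s + 0.53s = (0.53s² + 7s + 3)/s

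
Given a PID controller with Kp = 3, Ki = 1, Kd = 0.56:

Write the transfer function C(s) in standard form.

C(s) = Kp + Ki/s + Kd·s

Substituting values: C(s) = 3 + 1/s + 0.56s = (0.56s² + 3s + 1)/s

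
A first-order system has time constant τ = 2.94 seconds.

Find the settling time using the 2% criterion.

For first-order system, 2% settling time ≈ 4τ = 4 × 2.94 = 11.76 s.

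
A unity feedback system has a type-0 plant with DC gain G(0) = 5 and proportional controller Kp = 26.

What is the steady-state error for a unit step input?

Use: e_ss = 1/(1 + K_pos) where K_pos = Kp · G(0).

K_pos = Kp · G(0) = 26 × 5 = 130. e_ss = 1/(1 + 130) = 0.0076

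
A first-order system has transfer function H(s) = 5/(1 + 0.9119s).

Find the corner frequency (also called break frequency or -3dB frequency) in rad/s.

Corner frequency = 1/τ = 1/0.9119 = 1.097 rad/s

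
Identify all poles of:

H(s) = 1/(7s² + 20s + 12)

Discriminant = 20² - 4×7×12 = 400 - 336 = 64 > 0, so two distinct real poles. Using quadratic formula: s = (-20 ± √64)/(2×7) = (-20 ± √64)/14, with √64 = 8. s₁ = -12/14 ≈ -0.8571, s₂ = -28/14 = -2. Poles: s₁ = -0.8571, s₂ = -2.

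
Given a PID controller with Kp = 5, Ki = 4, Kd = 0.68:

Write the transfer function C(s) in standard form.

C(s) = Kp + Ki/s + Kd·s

Substituting values: C(s) = 5 + 4/s + 0.68s = (0.68s² + 5s + 4)/s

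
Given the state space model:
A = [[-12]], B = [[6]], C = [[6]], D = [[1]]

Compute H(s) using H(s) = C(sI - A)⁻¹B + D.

(sI - A)⁻¹ = 1/(s + 12). H(s) = 6×6/(s + 12) + 1 = (s + 48)/(s + 12).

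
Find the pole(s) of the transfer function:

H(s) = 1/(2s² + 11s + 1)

Discriminant = 11² - 4×2×1 = 121 - 8 = 113 > 0, so two distinct real poles. Using quadratic formula: s = (-11 ± √113)/(2×2) = (-11 ± √113)/4, with √113 ≈ 10.6301. s₁ ≈ -0.0925, s₂ ≈ -5.4075. Poles: s₁ = -0.0925, s₂ = -5.4075.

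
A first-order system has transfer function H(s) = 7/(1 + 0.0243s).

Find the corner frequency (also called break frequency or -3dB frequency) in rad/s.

Corner frequency = 1/τ = 1/0.0243 = 41.152 rad/s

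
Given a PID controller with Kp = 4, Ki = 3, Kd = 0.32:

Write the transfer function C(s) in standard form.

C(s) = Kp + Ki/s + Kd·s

Substituting values: C(s) = 4 + 3/s + 0.32s = (0.32s² + 4s + 3)/s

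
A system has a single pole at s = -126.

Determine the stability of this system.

Pole at s = -126 is in the left half-plane. Stable.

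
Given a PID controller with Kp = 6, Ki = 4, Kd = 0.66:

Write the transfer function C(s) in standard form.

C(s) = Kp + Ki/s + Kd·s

Substituting values: C(s) = 6 + 4/s + 0.66s = (0.66s² + 6s + 4)/s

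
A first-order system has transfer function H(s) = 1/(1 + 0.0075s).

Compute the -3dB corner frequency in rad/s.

Corner frequency = 1/τ = 1/0.0075 = 133.333 rad/s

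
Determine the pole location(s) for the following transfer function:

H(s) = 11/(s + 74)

Pole is where denominator = 0: s + 74 = 0, so s = -74.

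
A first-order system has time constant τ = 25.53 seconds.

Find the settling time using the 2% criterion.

For first-order system, 2% settling time ≈ 4τ = 4 × 25.53 = 102.12 s.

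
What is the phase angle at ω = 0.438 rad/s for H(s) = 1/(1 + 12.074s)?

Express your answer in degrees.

Phase = -arctan(ωτ) = -arctan(0.438 × 12.074) = -79.3°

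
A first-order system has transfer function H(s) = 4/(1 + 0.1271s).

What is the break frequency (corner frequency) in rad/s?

Corner frequency = 1/τ = 1/0.1271 = 7.868 rad/s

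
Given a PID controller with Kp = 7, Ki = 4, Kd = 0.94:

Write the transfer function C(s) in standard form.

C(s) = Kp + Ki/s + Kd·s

Substituting values: C(s) = 7 + 4/s + 0.94s = (0.94s² + 7s + 4)/s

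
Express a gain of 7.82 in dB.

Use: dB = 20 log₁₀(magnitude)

dB = 20 log₁₀(7.82) = 17.9 dB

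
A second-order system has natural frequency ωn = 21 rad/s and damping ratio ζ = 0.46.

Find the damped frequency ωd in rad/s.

ωd = ωn√(1 - ζ²) = 21√(1 - 0.46²) = 18.65 rad/s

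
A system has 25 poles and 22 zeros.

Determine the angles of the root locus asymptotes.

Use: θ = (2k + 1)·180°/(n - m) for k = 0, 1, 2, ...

n - m = 25 - 22 = 3. Angles: θk = (2k + 1)·180°/3 = 60°, 180°, 300°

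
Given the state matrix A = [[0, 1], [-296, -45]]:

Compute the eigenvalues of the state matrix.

det(A - λI) = λ² - (-45)λ + 296 = (λ - (-37))(λ - (-8)). Eigenvalues: -37, -8.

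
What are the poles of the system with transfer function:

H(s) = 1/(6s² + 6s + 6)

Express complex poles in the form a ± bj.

Discriminant = 6² - 4×6×6 = 36 - 144 = -108 < 0, so the poles are a complex conjugate pair s = (-6 ± j√108)/(2×6). Real part = -6/(2×6) = -6/12 = -0.5; imaginary part = ±√108/(2×6) ≈ 0.8660. Poles: s = -0.5 ± 0.8660j.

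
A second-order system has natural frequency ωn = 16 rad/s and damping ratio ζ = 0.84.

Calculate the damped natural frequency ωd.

ωd = ωn√(1 - ζ²) = 16√(1 - 0.84²) = 8.68 rad/s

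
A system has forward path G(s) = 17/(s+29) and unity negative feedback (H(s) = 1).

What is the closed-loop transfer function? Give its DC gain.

T(s) = G/(1+GH) = [17/(s+29)] / [1 + 17/(s+29)] = 17/(s+29+17) = 17/(s+46). DC gain = 17/46 = 0.3696.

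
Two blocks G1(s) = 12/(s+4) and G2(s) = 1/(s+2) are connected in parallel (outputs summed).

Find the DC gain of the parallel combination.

Parallel: G_eq = G1 + G2. DC gain = G1(0) + G2(0) = 12/4 + 1/2 = 3 + 0.5 = 3.5.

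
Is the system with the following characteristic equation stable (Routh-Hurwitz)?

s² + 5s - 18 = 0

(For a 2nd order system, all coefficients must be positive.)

Coefficients: 1, 5, -18. c=-18 not positive, so system is unstable.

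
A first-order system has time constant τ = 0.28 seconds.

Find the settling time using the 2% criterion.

For first-order system, 2% settling time ≈ 4τ = 4 × 0.28 = 1.12 s.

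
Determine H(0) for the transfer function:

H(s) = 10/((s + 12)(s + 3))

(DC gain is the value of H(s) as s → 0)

DC gain = H(0) = 10/(12 × 3) = 10/36 = 0.2778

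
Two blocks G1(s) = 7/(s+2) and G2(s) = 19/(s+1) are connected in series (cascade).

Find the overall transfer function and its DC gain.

Series: multiply transfer functions. G_eq = 7/(s+2) × 19/(s+1) = 133/((s+2)(s+1)). DC gain = 133/(2×1) = 66.5.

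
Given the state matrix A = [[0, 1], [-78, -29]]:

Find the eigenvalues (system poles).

det(A - λI) = λ² - (-29)λ + 78 = (λ - (-26))(λ - (-3)). Eigenvalues: -26, -3.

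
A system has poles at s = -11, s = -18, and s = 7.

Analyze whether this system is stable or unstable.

Pole(s) at s = 7 are not in the left half-plane. System is unstable.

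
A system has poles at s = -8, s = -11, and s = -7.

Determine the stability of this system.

All poles are in the left half-plane. System is stable.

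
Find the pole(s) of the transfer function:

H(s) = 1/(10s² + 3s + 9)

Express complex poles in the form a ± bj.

Discriminant = 3² - 4×10×9 = 9 - 360 = -351 < 0, so the poles are a complex conjugate pair s = (-3 ± j√351)/(2×10). Real part = -3/(2×10) = -3/20 = -0.15; imaginary part = ±√351/(2×10) ≈ 0.9367. Poles: s = -0.15 ± 0.9367j.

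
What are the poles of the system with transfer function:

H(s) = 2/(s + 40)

Pole is where denominator = 0: s + 40 = 0, so s = -40.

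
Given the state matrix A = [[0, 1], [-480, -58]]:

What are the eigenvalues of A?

det(A - λI) = λ² - (-58)λ + 480 = (λ - (-10))(λ - (-48)). Eigenvalues: -10, -48.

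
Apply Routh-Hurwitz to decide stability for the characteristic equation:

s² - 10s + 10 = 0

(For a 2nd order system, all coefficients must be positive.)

Coefficients: 1, -10, 10. b=-10 not positive, so system is unstable.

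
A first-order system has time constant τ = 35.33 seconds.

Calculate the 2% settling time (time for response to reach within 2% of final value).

For first-order system, 2% settling time ≈ 4τ = 4 × 35.33 = 141.32 s.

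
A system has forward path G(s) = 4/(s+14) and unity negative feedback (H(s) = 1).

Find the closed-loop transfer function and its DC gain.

T(s) = G/(1+GH) = [4/(s+14)] / [1 + 4/(s+14)] = 4/(s+14+4) = 4/(s+18). DC gain = 4/18 = 0.2222.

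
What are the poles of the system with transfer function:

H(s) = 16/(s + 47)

Pole is where denominator = 0: s + 47 = 0, so s = -47.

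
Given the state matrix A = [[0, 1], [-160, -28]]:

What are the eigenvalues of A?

det(A - λI) = λ² - (-28)λ + 160 = (λ - (-20))(λ - (-8)). Eigenvalues: -20, -8.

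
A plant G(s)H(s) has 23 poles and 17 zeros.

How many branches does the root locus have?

Root locus has n branches where n = number of poles = 23.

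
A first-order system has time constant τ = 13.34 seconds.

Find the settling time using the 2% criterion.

For first-order system, 2% settling time ≈ 4τ = 4 × 13.34 = 53.36 s.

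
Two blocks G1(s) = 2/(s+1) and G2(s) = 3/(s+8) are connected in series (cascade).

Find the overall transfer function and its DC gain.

Series: multiply transfer functions. G_eq = 2/(s+1) × 3/(s+8) = 6/((s+1)(s+8)). DC gain = 6/(1×8) = 0.75.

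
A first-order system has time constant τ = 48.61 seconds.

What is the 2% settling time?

For first-order system, 2% settling time ≈ 4τ = 4 × 48.61 = 194.44 s.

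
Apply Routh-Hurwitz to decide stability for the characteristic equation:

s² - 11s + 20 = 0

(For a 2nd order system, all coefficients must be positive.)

Coefficients: 1, -11, 20. b=-11 not positive, so system is unstable.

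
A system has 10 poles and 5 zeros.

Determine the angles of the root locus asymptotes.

n - m = 10 - 5 = 5. Angles: θk = (2k + 1)·180°/5 = 36°, 108°, 180°, 252°, 324°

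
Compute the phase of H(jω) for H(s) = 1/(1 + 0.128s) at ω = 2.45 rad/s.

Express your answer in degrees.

Phase = -arctan(ωτ) = -arctan(2.45 × 0.128) = -17.4°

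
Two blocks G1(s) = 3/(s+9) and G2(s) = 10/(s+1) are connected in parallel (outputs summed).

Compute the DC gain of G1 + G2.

Parallel: G_eq = G1 + G2. DC gain = G1(0) + G2(0) = 3/9 + 10/1 = 0.3333 + 10 = 10.3333.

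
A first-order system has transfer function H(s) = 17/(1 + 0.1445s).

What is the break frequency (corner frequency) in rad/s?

Corner frequency = 1/τ = 1/0.1445 = 6.92 rad/s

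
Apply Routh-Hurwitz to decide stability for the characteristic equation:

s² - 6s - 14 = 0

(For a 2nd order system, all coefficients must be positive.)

Coefficients: 1, -6, -14. b=-6, c=-14 not positive, so system is unstable.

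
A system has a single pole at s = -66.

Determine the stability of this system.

Pole at s = -66 is in the left half-plane. Stable.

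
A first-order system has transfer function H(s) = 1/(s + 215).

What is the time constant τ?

For H(s) = 1/(s + 1/τ), the pole is at -1/τ = -215, so τ = 1/215 = 0.0047 s.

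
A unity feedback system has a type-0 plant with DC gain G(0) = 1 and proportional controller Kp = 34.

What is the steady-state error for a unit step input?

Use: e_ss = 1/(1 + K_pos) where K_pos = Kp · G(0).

K_pos = Kp · G(0) = 34 × 1 = 34. e_ss = 1/(1 + 34) = 0.0286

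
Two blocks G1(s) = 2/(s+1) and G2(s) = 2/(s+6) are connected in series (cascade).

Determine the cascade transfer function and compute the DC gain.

Series: multiply transfer functions. G_eq = 2/(s+1) × 2/(s+6) = 4/((s+1)(s+6)). DC gain = 4/(1×6) = 0.6667.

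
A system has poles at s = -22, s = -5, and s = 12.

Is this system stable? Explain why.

Pole(s) at s = 12 are not in the left half-plane. System is unstable.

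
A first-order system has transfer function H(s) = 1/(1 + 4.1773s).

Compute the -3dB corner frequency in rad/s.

Corner frequency = 1/τ = 1/4.1773 = 0.239 rad/s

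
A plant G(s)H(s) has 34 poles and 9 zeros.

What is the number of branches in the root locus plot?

Root locus has n branches where n = number of poles = 34.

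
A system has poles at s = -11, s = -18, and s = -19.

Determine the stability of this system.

All poles are in the left half-plane. System is stable.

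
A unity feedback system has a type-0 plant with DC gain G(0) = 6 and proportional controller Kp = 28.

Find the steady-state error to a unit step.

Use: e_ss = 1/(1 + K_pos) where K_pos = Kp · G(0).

K_pos = Kp · G(0) = 28 × 6 = 168. e_ss = 1/(1 + 168) = 0.0059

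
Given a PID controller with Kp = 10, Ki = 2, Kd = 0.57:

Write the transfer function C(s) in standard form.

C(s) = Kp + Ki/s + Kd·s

Substituting values: C(s) = 10 + 2/s + 0.57s = (0.57s² + 10s + 2)/s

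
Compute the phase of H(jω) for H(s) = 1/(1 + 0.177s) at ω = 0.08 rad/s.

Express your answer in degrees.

Phase = -arctan(ωτ) = -arctan(0.08 × 0.177) = -0.8°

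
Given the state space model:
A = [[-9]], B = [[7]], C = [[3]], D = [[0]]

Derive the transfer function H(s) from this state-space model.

(sI - A)⁻¹ = 1/(s + 9). H(s) = 3 × 7/(s + 9) + 0 = 21/(s + 9).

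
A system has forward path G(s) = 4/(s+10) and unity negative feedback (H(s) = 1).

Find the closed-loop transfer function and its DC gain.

T(s) = G/(1+GH) = [4/(s+10)] / [1 + 4/(s+10)] = 4/(s+10+4) = 4/(s+14). DC gain = 4/14 = 0.2857.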